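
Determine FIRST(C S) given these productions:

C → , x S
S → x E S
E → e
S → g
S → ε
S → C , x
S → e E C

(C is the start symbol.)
FIRST sets of the non-terminals involved (from the grammar, by fixed-point iteration):
  FIRST(C) = { ',' }

To compute FIRST(C S), process the symbols left to right:
Symbol C is a non-terminal. Add FIRST(C) \ {ε} = { ',' }
C is not nullable (ε ∉ FIRST(C)), so stop here.
FIRST(C S) = { ',' }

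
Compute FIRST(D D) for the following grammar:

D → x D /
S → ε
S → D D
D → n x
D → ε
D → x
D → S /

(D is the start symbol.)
FIRST sets of the non-terminals involved (from the grammar, by fixed-point iteration):
  FIRST(D) = { '/', 'n', 'x', ε }

To compute FIRST(D D), process the symbols left to right:
Symbol D is a non-terminal. Add FIRST(D) \ {ε} = { '/', 'n', 'x' }
D is nullable (ε ∈ FIRST(D)), continue to the next symbol.
Symbol D is a non-terminal. Add FIRST(D) \ {ε} = { '/', 'n', 'x' }
D is nullable (ε ∈ FIRST(D)), continue to the next symbol.
All symbols are nullable, so ε is in the result.
FIRST(D D) = { '/', 'n', 'x', ε }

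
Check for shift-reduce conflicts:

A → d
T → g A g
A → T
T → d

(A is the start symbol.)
A shift-reduce conflict occurs when an LR(0) state has both:
  - a complete (reduce) item [A → α .] (dot at the end), and
  - a shift item [B → β . c γ] (dot before a terminal).

Augment with A' → A and build the canonical LR(0) collection (I0 = CLOSURE({[A' → . A]}), then GOTO on every symbol after a dot until no new states appear). It has 7 states:
  I0: { [A → . T], [A → . d], [A' → . A], [T → . d], [T → . g A g] }  — shift
  I1: { [A' → A .] }  — accept
  I2: { [A → T .] }  — reduce
  I3: { [A → d .], [T → d .] }  — 2 reduces
  I4: { [A → . T], [A → . d], [T → . d], [T → . g A g], [T → g . A g] }  — shift
  I5: { [T → g A . g] }  — shift
  I6: { [T → g A g .] }  — reduce

No state contains both a complete item and a shift item.

Answer: No shift-reduce conflicts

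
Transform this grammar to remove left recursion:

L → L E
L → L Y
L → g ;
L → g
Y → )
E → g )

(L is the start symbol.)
L is directly left-recursive. The standard transformation for
  A → A α₁ | ... | A α_m | β₁ | ... | β_n
is
  A  → β₁ A' | ... | β_n A'
  A' → α₁ A' | ... | α_m A' | ε

L → g ; becomes L → g ; L'
L → g becomes L → g L'
L → L E becomes L' → E L'
L → L Y becomes L' → Y L'
Add L' → ε

Productions for other non-terminals are unchanged:
  Y → )
  E → g )

Resulting grammar:
L → g ; L'
L → g L'
L' → E L'
L' → Y L'
L' → ε
Y → )
E → g )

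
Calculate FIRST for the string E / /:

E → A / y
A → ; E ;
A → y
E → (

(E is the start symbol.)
FIRST sets of the non-terminals involved (from the grammar, by fixed-point iteration):
  FIRST(E) = { '(', ';', 'y' }

To compute FIRST(E / /), process the symbols left to right:
Symbol E is a non-terminal. Add FIRST(E) \ {ε} = { '(', ';', 'y' }
E is not nullable (ε ∉ FIRST(E)), so stop here.
FIRST(E / /) = { '(', ';', 'y' }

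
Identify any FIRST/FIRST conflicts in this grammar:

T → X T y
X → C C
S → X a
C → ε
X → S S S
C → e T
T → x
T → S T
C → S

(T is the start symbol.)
Yes. T → X T y / T → x on { 'x' }; T → X T y / T → S T on { 'a', 'e' }; X → C C / X → S S S on { 'a', 'e' }; C → e T / C → S on { 'e' }

FIRST sets of the non-terminals at (or reachable through a nullable prefix from) the front of some alternative:
  FIRST(X) = { 'a', 'e', ε }
  FIRST(T) = { 'a', 'e', 'x' }
  FIRST(S) = { 'a', 'e' }
  FIRST(C) = { 'a', 'e', ε }

Productions for T:
  T → X T y: FIRST = { 'a', 'e', 'x' }
  T → x: FIRST = { 'x' }
  T → S T: FIRST = { 'a', 'e' }
Productions for X:
  X → C C: FIRST = { 'a', 'e', ε }
  X → S S S: FIRST = { 'a', 'e' }
Productions for C:
  C → ε: FIRST = { ε }
  C → e T: FIRST = { 'e' }
  C → S: FIRST = { 'a', 'e' }
S has only one production, so no FIRST/FIRST conflict is possible there.

Conflict for T: T → X T y and T → x
  Overlap: { 'x' }
Conflict for T: T → X T y and T → S T
  Overlap: { 'a', 'e' }
Conflict for X: X → C C and X → S S S
  Overlap: { 'a', 'e' }
Conflict for C: C → e T and C → S
  Overlap: { 'e' }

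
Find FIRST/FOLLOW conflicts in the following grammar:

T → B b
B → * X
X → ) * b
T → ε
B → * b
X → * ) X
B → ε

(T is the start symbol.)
No FIRST/FOLLOW conflicts.

A FIRST/FOLLOW conflict occurs when a non-terminal N has a nullable alternative N → β (β ⇒* ε) and another alternative N → α with FIRST(α) ∩ FOLLOW(N) ≠ ∅: on such a lookahead the parser cannot decide between expanding α and letting N vanish via β.

Nullable non-terminals: B, T.
FIRST sets used below: FIRST(B) = { '*', ε }

B: nullable alternative(s) B → ε; FOLLOW(B) = { 'b' }
  B → * X: FIRST \ {ε} = { '*' } — disjoint from FOLLOW(B)
  B → * b: FIRST \ {ε} = { '*' } — disjoint from FOLLOW(B)
  B → ε: FIRST \ {ε} = { } — this is the only nullable alternative, skip

T: nullable alternative(s) T → ε; FOLLOW(T) = { $ }
  T → B b: FIRST \ {ε} = { '*', 'b' } — disjoint from FOLLOW(T)
  T → ε: FIRST \ {ε} = { } — this is the only nullable alternative, skip

X has no nullable alternative, so no FIRST/FOLLOW check is needed there.

No FIRST/FOLLOW conflicts found.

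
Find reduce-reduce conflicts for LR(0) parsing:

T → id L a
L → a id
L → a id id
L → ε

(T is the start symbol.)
Augment with T' → T and build the canonical LR(0) collection (I0 = CLOSURE({[T' → . T]}), then GOTO on every symbol after a dot until no new states appear). It has 8 states:
  I0: { [T → . id L a], [T' → . T] }  — shift
  I1: { [T' → T .] }  — accept
  I2: { [L → . a id id], [L → . a id], [L → .], [T → id . L a] }  — shift, reduce
  I3: { [T → id L . a] }  — shift
  I4: { [L → a . id id], [L → a . id] }  — shift
  I5: { [L → a id . id], [L → a id .] }  — shift, reduce
  I6: { [L → a id id .] }  — reduce
  I7: { [T → id L a .] }  — reduce

No state contains more than one complete item.

Answer: No reduce-reduce conflicts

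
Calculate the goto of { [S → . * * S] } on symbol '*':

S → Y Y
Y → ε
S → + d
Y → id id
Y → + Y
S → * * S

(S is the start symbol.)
GOTO(I, '*') = CLOSURE({ [A → αX.β] : [A → α.Xβ] ∈ I, X = '*' })

Items with dot before '*', with the dot advanced:
  [S → . * * S] → [S → * . * S]
Closure adds nothing (no advanced item has the dot before a non-terminal).

GOTO = { [S → * . * S] }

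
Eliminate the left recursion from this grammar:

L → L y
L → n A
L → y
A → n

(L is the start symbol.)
L is directly left-recursive. The standard transformation for
  A → A α₁ | ... | A α_m | β₁ | ... | β_n
is
  A  → β₁ A' | ... | β_n A'
  A' → α₁ A' | ... | α_m A' | ε

L → n A becomes L → n A L'
L → y becomes L → y L'
L → L y becomes L' → y L'
Add L' → ε

Productions for other non-terminals are unchanged:
  A → n

Resulting grammar:
L → n A L'
L → y L'
L' → y L'
L' → ε
A → n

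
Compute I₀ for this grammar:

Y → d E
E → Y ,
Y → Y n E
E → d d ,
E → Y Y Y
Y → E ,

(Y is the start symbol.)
{ [E → . Y ,], [E → . Y Y Y], [E → . d d ,], [Y → . E ,], [Y → . Y n E], [Y → . d E], [Y' → . Y] }

First, augment the grammar with Y' → Y
I₀ = CLOSURE({ [Y' → . Y] }):
  [Y' → . Y] has the dot before Y: add [Y → . d E], [Y → . Y n E], [Y → . E ,]
  [Y → . E ,] has the dot before E: add [E → . Y ,], [E → . d d ,], [E → . Y Y Y]
No further items can be added.

I₀ = { [E → . Y ,], [E → . Y Y Y], [E → . d d ,], [Y → . E ,], [Y → . Y n E], [Y → . d E], [Y' → . Y] }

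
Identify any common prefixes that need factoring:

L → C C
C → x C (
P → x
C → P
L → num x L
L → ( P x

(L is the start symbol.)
Left-factoring is needed when two productions for the same non-terminal
share a common prefix on the right-hand side.

Productions for L:
  L → C C
  L → num x L
  L → ( P x
Productions for C:
  C → x C (
  C → P

No common prefixes found.

Answer: No, left-factoring is not needed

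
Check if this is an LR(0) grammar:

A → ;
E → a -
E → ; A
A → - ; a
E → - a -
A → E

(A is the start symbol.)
A grammar is LR(0) if no state in the canonical LR(0) collection has:
  - both a shift item (dot before a terminal) and a complete item (shift-reduce conflict), or
  - two or more complete items (reduce-reduce conflict; the accept item [A' → A .] counts as a complete item here).

Augment with A' → A and build the canonical LR(0) collection (I0 = CLOSURE({[A' → . A]}), then GOTO on every symbol after a dot until no new states appear). It has 12 states:
  I0: { [A → . - ; a], [A → . ;], [A → . E], [A' → . A], [E → . - a -], [E → . ; A], [E → . a -] }  — shift
  I1: { [A → - . ; a], [E → - . a -] }  — shift
  I2: { [A → . - ; a], [A → . ;], [A → . E], [A → ; .], [E → . - a -], [E → . ; A], [E → . a -], [E → ; . A] }  — shift, reduce
  I3: { [A' → A .] }  — accept
  I4: { [A → E .] }  — reduce
  I5: { [E → a . -] }  — shift
  I6: { [E → a - .] }  — reduce
  I7: { [E → ; A .] }  — reduce
  I8: { [A → - ; . a] }  — shift
  I9: { [E → - a . -] }  — shift
  I10: { [E → - a - .] }  — reduce
  I11: { [A → - ; a .] }  — reduce

Conflict in state I2:
  Shift-reduce conflict between [A → ; .] and [A → . - ; a]
So the grammar is NOT LR(0).

Answer: No. Shift-reduce conflict between [A → ; .] and [A → . - ; a]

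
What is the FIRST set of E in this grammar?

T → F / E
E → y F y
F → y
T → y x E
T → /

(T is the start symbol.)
{ 'y' }

To compute FIRST(E), examine every production with E on the left-hand side, reading each right-hand side left to right until a non-nullable symbol is reached.

From E → y F y:
  - y is a terminal: add 'y' and stop

Collecting: FIRST(E) = { 'y' }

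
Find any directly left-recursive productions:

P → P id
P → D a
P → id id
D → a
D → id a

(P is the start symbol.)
Yes, P is left-recursive

P → P id: LEFT RECURSIVE (starts with P)
P → D a: starts with D
P → id id: starts with id
D → a: starts with a
D → id a: starts with id

The grammar has direct left recursion on: P.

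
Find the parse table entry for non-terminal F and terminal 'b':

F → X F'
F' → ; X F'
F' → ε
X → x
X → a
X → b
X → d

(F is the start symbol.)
F → X F'

To find M[F, 'b'], we find productions for F where 'b' is in the predict set (PREDICT(N → α) = (FIRST(α) \ {ε}) ∪ (FOLLOW(N) if α ⇒* ε)).

Relevant sets:
  FIRST(X) = { 'a', 'b', 'd', 'x' }

F → X F': PREDICT = { 'a', 'b', 'd', 'x' }
  'b' is in predict set, so this production goes in M[F, 'b']

M[F, 'b'] = F → X F'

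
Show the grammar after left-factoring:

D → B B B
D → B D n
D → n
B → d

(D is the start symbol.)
D → B D'
D' → B B
D' → D n
D → n
B → d

Left-factoring transforms A → αβ₁ | αβ₂ into A → αA' and A' → β₁ | β₂
(α is the longest common prefix among the alternatives). Repeat until
no nonterminal has two alternatives with a common prefix.

Round 1: D has alternatives sharing prefix 'B'. Introduce D': D → B D'
  Add: D' → B B
  Add: D' → D n

No remaining common prefixes — done.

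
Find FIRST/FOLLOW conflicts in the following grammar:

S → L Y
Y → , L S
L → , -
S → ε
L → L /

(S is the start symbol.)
A FIRST/FOLLOW conflict occurs when a non-terminal N has a nullable alternative N → β (β ⇒* ε) and another alternative N → α with FIRST(α) ∩ FOLLOW(N) ≠ ∅: on such a lookahead the parser cannot decide between expanding α and letting N vanish via β.

Nullable non-terminals: S.
FIRST sets used below: FIRST(L) = { ',' }

S: nullable alternative(s) S → ε; FOLLOW(S) = { $ }
  S → L Y: FIRST \ {ε} = { ',' } — disjoint from FOLLOW(S)
  S → ε: FIRST \ {ε} = { } — this is the only nullable alternative, skip

L, Y have no nullable alternative, so no FIRST/FOLLOW check is needed there.

No FIRST/FOLLOW conflicts found.

Answer: No FIRST/FOLLOW conflicts.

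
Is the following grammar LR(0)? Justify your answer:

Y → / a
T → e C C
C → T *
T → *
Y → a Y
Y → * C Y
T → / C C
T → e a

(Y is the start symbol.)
Yes, the grammar is LR(0)

Augment with Y' → Y and build the canonical LR(0) collection (I0 = CLOSURE({[Y' → . Y]}), then GOTO on every symbol after a dot until no new states appear). It has 19 states:
  I0: { [Y → . * C Y], [Y → . / a], [Y → . a Y], [Y' → . Y] }  — shift
  I1: { [C → . T *], [T → . *], [T → . / C C], [T → . e C C], [T → . e a], [Y → * . C Y] }  — shift
  I2: { [Y → / . a] }  — shift
  I3: { [Y' → Y .] }  — accept
  I4: { [Y → . * C Y], [Y → . / a], [Y → . a Y], [Y → a . Y] }  — shift
  I5: { [Y → a Y .] }  — reduce
  I6: { [Y → / a .] }  — reduce
  I7: { [T → * .] }  — reduce
  I8: { [C → . T *], [T → . *], [T → . / C C], [T → . e C C], [T → . e a], [T → / . C C] }  — shift
  I9: { [Y → * C . Y], [Y → . * C Y], [Y → . / a], [Y → . a Y] }  — shift
  I10: { [C → T . *] }  — shift
  I11: { [C → . T *], [T → . *], [T → . / C C], [T → . e C C], [T → . e a], [T → e . C C], [T → e . a] }  — shift
  I12: { [C → . T *], [T → . *], [T → . / C C], [T → . e C C], [T → . e a], [T → e C . C] }  — shift
  I13: { [T → e a .] }  — reduce
  I14: { [T → e C C .] }  — reduce
  I15: { [C → T * .] }  — reduce
  I16: { [Y → * C Y .] }  — reduce
  I17: { [C → . T *], [T → . *], [T → . / C C], [T → . e C C], [T → . e a], [T → / C . C] }  — shift
  I18: { [T → / C C .] }  — reduce

Every state is either a pure shift/goto state or contains exactly one complete item and nothing to shift — no conflicts. The grammar is LR(0).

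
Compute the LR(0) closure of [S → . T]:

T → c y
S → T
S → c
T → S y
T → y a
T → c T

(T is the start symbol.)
{ [S → . T], [S → . c], [T → . S y], [T → . c T], [T → . c y], [T → . y a] }

Start with: [S → . T]
  [S → . T] has the dot before T: add [T → . c y], [T → . S y], [T → . y a], [T → . c T]
  [T → . S y] has the dot before S: add [S → . c]
No further items can be added.

CLOSURE = { [S → . T], [S → . c], [T → . S y], [T → . c T], [T → . c y], [T → . y a] }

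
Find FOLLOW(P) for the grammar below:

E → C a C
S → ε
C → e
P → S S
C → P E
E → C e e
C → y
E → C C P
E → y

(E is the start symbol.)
{ $, 'a', 'e', 'y' }

To compute FOLLOW(P), find every occurrence of P on a right-hand side N → α P β: add FIRST(β) \ {ε}, and if β is empty or nullable also add FOLLOW(N). Iterate to a fixed point.

In C → P E: P is followed by E, add FIRST(E) \ {ε} = { 'e', 'y' }
In E → C C P: P is at the end, add FOLLOW(E)

The FOLLOW sets referred to above (computed the same way, to a fixed point):
  FOLLOW(E) = { $, 'a', 'e', 'y' }

Taking the union: FOLLOW(P) = { $, 'a', 'e', 'y' }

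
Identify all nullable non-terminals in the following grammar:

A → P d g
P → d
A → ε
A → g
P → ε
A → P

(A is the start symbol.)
{ 'A', 'P' }

ε-productions: A → ε, P → ε
So A, P are immediately nullable.
Every non-terminal is now nullable.
Nullable = { 'A', 'P' }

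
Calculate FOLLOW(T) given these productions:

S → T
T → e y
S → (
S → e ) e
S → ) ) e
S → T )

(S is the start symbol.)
In S → T: T is at the end, add FOLLOW(S)
In S → T ): T is followed by ')', add FIRST(')') \ {ε} = { ')' }

The FOLLOW sets referred to above (computed the same way, to a fixed point):
  FOLLOW(S) = { $ }

Taking the union: FOLLOW(T) = { $, ')' }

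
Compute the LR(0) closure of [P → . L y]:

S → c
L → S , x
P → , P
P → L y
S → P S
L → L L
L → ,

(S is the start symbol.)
{ [L → . ,], [L → . L L], [L → . S , x], [P → . , P], [P → . L y], [S → . P S], [S → . c] }

To compute CLOSURE, for each item [A → α.Bβ] where B is a non-terminal, add [B → .γ] for all productions B → γ; repeat for the newly added items until nothing changes.

Start with: [P → . L y]
  [P → . L y] has the dot before L: add [L → . S , x], [L → . L L], [L → . ,]
  [L → . S , x] has the dot before S: add [S → . c], [S → . P S]
  [S → . P S] has the dot before P: add [P → . , P]
No further items can be added.

CLOSURE = { [L → . ,], [L → . L L], [L → . S , x], [P → . , P], [P → . L y], [S → . P S], [S → . c] }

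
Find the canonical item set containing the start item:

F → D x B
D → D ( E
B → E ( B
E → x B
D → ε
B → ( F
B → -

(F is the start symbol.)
{ [D → . D ( E], [D → .], [F → . D x B], [F' → . F] }

First, augment the grammar with F' → F
I₀ = CLOSURE({ [F' → . F] }):
  [F' → . F] has the dot before F: add [F → . D x B]
  [F → . D x B] has the dot before D: add [D → . D ( E], [D → .]
No further items can be added.

I₀ = { [D → . D ( E], [D → .], [F → . D x B], [F' → . F] }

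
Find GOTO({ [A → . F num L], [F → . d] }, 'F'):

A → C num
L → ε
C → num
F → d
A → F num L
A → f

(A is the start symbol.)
{ [A → F . num L] }

GOTO(I, 'F') = CLOSURE({ [A → αX.β] : [A → α.Xβ] ∈ I, X = 'F' })

Items with dot before 'F', with the dot advanced:
  [A → . F num L] → [A → F . num L]
Closure adds nothing (no advanced item has the dot before a non-terminal).

GOTO = { [A → F . num L] }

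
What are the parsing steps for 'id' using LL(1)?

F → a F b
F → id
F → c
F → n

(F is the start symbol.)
LL(1) parsing maintains a stack (initially the start symbol over $) and the input. At each step: if the stack top is a terminal, match it against the current input token; if it is a non-terminal N, replace it with the RHS of M[N, lookahead] (the unique production whose predict set contains the lookahead).

Stack is shown with the top on the left.

Stack  Input  Action
--------------------
F $    id $   output F → id
id $   id $   match 'id'
$      $      accept

The string is accepted.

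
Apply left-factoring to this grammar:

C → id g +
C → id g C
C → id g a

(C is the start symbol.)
C → id g C'
C' → +
C' → C
C' → a

Left-factoring transforms A → αβ₁ | αβ₂ into A → αA' and A' → β₁ | β₂
(α is the longest common prefix among the alternatives). Repeat until
no nonterminal has two alternatives with a common prefix.

Round 1: C has alternatives sharing prefix 'id g'. Introduce C': C → id g C'
  Add: C' → +
  Add: C' → C
  Add: C' → a

No remaining common prefixes — done.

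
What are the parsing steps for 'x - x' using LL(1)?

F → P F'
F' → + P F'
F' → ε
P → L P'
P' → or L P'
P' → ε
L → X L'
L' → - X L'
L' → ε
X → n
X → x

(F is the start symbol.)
LL(1) parsing maintains a stack (initially the start symbol over $) and the input. At each step: if the stack top is a terminal, match it against the current input token; if it is a non-terminal N, replace it with the RHS of M[N, lookahead] (the unique production whose predict set contains the lookahead).

Stack is shown with the top on the left.

Stack           Input    Action
-------------------------------
F $             x - x $  output F → P F'
P F' $          x - x $  output P → L P'
L P' F' $       x - x $  output L → X L'
X L' P' F' $    x - x $  output X → x
x L' P' F' $    x - x $  match 'x'
L' P' F' $      - x $    output L' → - X L'
- X L' P' F' $  - x $    match '-'
X L' P' F' $    x $      output X → x
x L' P' F' $    x $      match 'x'
L' P' F' $      $        output L' → ε
P' F' $         $        output P' → ε
F' $            $        output F' → ε
$               $        accept

The string is accepted.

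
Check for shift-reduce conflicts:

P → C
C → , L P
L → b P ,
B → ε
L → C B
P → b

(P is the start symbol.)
Augment with P' → P and build the canonical LR(0) collection (I0 = CLOSURE({[P' → . P]}), then GOTO on every symbol after a dot until no new states appear). It has 12 states:
  I0: { [C → . , L P], [P → . C], [P → . b], [P' → . P] }  — shift
  I1: { [C → , . L P], [C → . , L P], [L → . C B], [L → . b P ,] }  — shift
  I2: { [P → C .] }  — reduce
  I3: { [P' → P .] }  — accept
  I4: { [P → b .] }  — reduce
  I5: { [B → .], [L → C . B] }  — reduce
  I6: { [C → , L . P], [C → . , L P], [P → . C], [P → . b] }  — shift
  I7: { [C → . , L P], [L → b . P ,], [P → . C], [P → . b] }  — shift
  I8: { [L → b P . ,] }  — shift
  I9: { [L → b P , .] }  — reduce
  I10: { [C → , L P .] }  — reduce
  I11: { [L → C B .] }  — reduce

No state contains both a complete item and a shift item.

Answer: No shift-reduce conflicts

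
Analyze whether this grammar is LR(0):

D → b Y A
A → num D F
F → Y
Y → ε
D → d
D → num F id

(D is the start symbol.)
A grammar is LR(0) if no state in the canonical LR(0) collection has:
  - both a shift item (dot before a terminal) and a complete item (shift-reduce conflict), or
  - two or more complete items (reduce-reduce conflict; the accept item [D' → D .] counts as a complete item here).

Augment with D' → D and build the canonical LR(0) collection (I0 = CLOSURE({[D' → . D]}), then GOTO on every symbol after a dot until no new states appear). It has 13 states:
  I0: { [D → . b Y A], [D → . d], [D → . num F id], [D' → . D] }  — shift
  I1: { [D' → D .] }  — accept
  I2: { [D → b . Y A], [Y → .] }  — reduce
  I3: { [D → d .] }  — reduce
  I4: { [D → num . F id], [F → . Y], [Y → .] }  — reduce
  I5: { [D → num F . id] }  — shift
  I6: { [F → Y .] }  — reduce
  I7: { [D → num F id .] }  — reduce
  I8: { [A → . num D F], [D → b Y . A] }  — shift
  I9: { [D → b Y A .] }  — reduce
  I10: { [A → num . D F], [D → . b Y A], [D → . d], [D → . num F id] }  — shift
  I11: { [A → num D . F], [F → . Y], [Y → .] }  — reduce
  I12: { [A → num D F .] }  — reduce

Every state is either a pure shift/goto state or contains exactly one complete item and nothing to shift — no conflicts. The grammar is LR(0).

Answer: Yes, the grammar is LR(0)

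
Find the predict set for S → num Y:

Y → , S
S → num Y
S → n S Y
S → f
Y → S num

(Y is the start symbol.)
PREDICT(S → num Y) = (FIRST(RHS) \ {ε}) ∪ (FOLLOW(S) if ε ∈ FIRST(RHS), i.e. RHS ⇒* ε)
FIRST(num Y) = { 'num' }
ε ∉ FIRST(num Y), so FOLLOW(S) is not added.
PREDICT(S → num Y) = { 'num' }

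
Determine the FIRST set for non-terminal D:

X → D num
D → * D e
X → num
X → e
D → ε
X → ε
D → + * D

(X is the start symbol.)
{ '*', '+', ε }

To compute FIRST(D), examine every production with D on the left-hand side, reading each right-hand side left to right until a non-nullable symbol is reached.

From D → * D e:
  - '*' is a terminal: add '*' and stop
From D → ε:
  - ε-production, so ε ∈ FIRST(D)
From D → + * D:
  - '+' is a terminal: add '+' and stop

Collecting: FIRST(D) = { '*', '+', ε }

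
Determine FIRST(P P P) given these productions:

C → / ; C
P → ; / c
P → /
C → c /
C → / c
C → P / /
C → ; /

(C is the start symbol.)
FIRST sets of the non-terminals involved (from the grammar, by fixed-point iteration):
  FIRST(P) = { '/', ';' }

To compute FIRST(P P P), process the symbols left to right:
Symbol P is a non-terminal. Add FIRST(P) \ {ε} = { '/', ';' }
P is not nullable (ε ∉ FIRST(P)), so stop here.
FIRST(P P P) = { '/', ';' }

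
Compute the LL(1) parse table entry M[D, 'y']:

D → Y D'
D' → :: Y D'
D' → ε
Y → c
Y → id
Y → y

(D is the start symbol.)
To find M[D, 'y'], we find productions for D where 'y' is in the predict set (PREDICT(N → α) = (FIRST(α) \ {ε}) ∪ (FOLLOW(N) if α ⇒* ε)).

Relevant sets:
  FIRST(Y) = { 'c', 'id', 'y' }

D → Y D': PREDICT = { 'c', 'id', 'y' }
  'y' is in predict set, so this production goes in M[D, 'y']

M[D, 'y'] = D → Y D'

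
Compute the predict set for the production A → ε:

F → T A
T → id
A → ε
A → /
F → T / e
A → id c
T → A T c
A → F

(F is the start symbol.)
PREDICT(A → ε) = (FIRST(RHS) \ {ε}) ∪ (FOLLOW(A) if ε ∈ FIRST(RHS), i.e. RHS ⇒* ε)
The right-hand side is ε (FIRST(ε) = { ε }), so the predict set is FOLLOW(A) = { $, '/', 'id' }
PREDICT(A → ε) = { $, '/', 'id' }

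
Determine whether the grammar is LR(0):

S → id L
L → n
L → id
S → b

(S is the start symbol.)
A grammar is LR(0) if no state in the canonical LR(0) collection has:
  - both a shift item (dot before a terminal) and a complete item (shift-reduce conflict), or
  - two or more complete items (reduce-reduce conflict; the accept item [S' → S .] counts as a complete item here).

Augment with S' → S and build the canonical LR(0) collection (I0 = CLOSURE({[S' → . S]}), then GOTO on every symbol after a dot until no new states appear). It has 7 states:
  I0: { [S → . b], [S → . id L], [S' → . S] }  — shift
  I1: { [S' → S .] }  — accept
  I2: { [S → b .] }  — reduce
  I3: { [L → . id], [L → . n], [S → id . L] }  — shift
  I4: { [S → id L .] }  — reduce
  I5: { [L → id .] }  — reduce
  I6: { [L → n .] }  — reduce

Every state is either a pure shift/goto state or contains exactly one complete item and nothing to shift — no conflicts. The grammar is LR(0).

Answer: Yes, the grammar is LR(0)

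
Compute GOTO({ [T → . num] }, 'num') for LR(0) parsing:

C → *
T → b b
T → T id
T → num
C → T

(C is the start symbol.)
GOTO(I, 'num') = CLOSURE({ [A → αX.β] : [A → α.Xβ] ∈ I, X = 'num' })

Items with dot before 'num', with the dot advanced:
  [T → . num] → [T → num .]
Closure adds nothing (no advanced item has the dot before a non-terminal).

GOTO = { [T → num .] }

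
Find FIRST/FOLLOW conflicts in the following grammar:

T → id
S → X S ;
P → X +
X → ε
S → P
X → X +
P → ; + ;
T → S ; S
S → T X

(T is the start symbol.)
Yes. X → X '+' with FOLLOW(X) on { '+' }

A FIRST/FOLLOW conflict occurs when a non-terminal N has a nullable alternative N → β (β ⇒* ε) and another alternative N → α with FIRST(α) ∩ FOLLOW(N) ≠ ∅: on such a lookahead the parser cannot decide between expanding α and letting N vanish via β.

Nullable non-terminals: X.
FIRST sets used below: FIRST(X) = { '+', ε }

X: nullable alternative(s) X → ε; FOLLOW(X) = { $, '+', ';', 'id' }
  X → ε: FIRST \ {ε} = { } — this is the only nullable alternative, skip
  X → X +: FIRST \ {ε} = { '+' } — overlaps FOLLOW(X) on { '+' }: CONFLICT

P, S, T have no nullable alternative, so no FIRST/FOLLOW check is needed there.

So the grammar has 1 FIRST/FOLLOW conflict (marked CONFLICT above).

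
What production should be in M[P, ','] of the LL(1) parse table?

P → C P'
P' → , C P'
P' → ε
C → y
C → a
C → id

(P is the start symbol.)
Empty (error entry)

To find M[P, ','], we find productions for P where ',' is in the predict set (PREDICT(N → α) = (FIRST(α) \ {ε}) ∪ (FOLLOW(N) if α ⇒* ε)).

Relevant sets:
  FIRST(C) = { 'a', 'id', 'y' }

P → C P': PREDICT = { 'a', 'id', 'y' }

M[P, ','] is empty (no production applies)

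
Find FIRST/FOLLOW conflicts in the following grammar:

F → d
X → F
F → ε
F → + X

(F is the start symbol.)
A FIRST/FOLLOW conflict occurs when a non-terminal N has a nullable alternative N → β (β ⇒* ε) and another alternative N → α with FIRST(α) ∩ FOLLOW(N) ≠ ∅: on such a lookahead the parser cannot decide between expanding α and letting N vanish via β.

Nullable non-terminals: F, X.

F: nullable alternative(s) F → ε; FOLLOW(F) = { $ }
  F → d: FIRST \ {ε} = { 'd' } — disjoint from FOLLOW(F)
  F → ε: FIRST \ {ε} = { } — this is the only nullable alternative, skip
  F → + X: FIRST \ {ε} = { '+' } — disjoint from FOLLOW(F)
X has a nullable alternative but only one production, so nothing to check.

No FIRST/FOLLOW conflicts found.

Answer: No FIRST/FOLLOW conflicts.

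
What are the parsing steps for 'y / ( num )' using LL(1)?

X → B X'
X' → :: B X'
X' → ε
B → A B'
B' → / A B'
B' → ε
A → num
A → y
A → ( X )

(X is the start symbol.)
Stack is shown with the top on the left.

Stack                Input          Action
------------------------------------------
X $                  y / ( num ) $  output X → B X'
B X' $               y / ( num ) $  output B → A B'
A B' X' $            y / ( num ) $  output A → y
y B' X' $            y / ( num ) $  match 'y'
B' X' $              / ( num ) $    output B' → / A B'
/ A B' X' $          / ( num ) $    match '/'
A B' X' $            ( num ) $      output A → ( X )
( X ) B' X' $        ( num ) $      match '('
X ) B' X' $          num ) $        output X → B X'
B X' ) B' X' $       num ) $        output B → A B'
A B' X' ) B' X' $    num ) $        output A → num
num B' X' ) B' X' $  num ) $        match 'num'
B' X' ) B' X' $      ) $            output B' → ε
X' ) B' X' $         ) $            output X' → ε
) B' X' $            ) $            match ')'
B' X' $              $              output B' → ε
X' $                 $              output X' → ε
$                    $              accept

The string is accepted.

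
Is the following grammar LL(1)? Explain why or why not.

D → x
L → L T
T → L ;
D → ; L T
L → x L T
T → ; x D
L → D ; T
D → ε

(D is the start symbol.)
Relevant sets:
  FIRST(L) = { ';', 'x' }
  FIRST(D) = { ';', 'x', ε }
  FOLLOW(D) = { $, ';', 'x' }

For D:
  PREDICT(D → x) = { 'x' }
  PREDICT(D → ';' L T) = { ';' }
  PREDICT(D → ε) = { $, ';', 'x' }
For L:
  PREDICT(L → L T) = { ';', 'x' }
  PREDICT(L → x L T) = { 'x' }
  PREDICT(L → D ';' T) = { ';', 'x' }
For T:
  PREDICT(T → L ';') = { ';', 'x' }
  PREDICT(T → ';' x D) = { ';' }

Conflict found: Predict set conflict for D: { 'x' }
The grammar is NOT LL(1).

Answer: No. Predict set conflict for D: { 'x' }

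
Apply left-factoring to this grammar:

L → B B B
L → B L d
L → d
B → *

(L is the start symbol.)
Left-factoring transforms A → αβ₁ | αβ₂ into A → αA' and A' → β₁ | β₂
(α is the longest common prefix among the alternatives). Repeat until
no nonterminal has two alternatives with a common prefix.

Round 1: L has alternatives sharing prefix 'B'. Introduce L': L → B L'
  Add: L' → B B
  Add: L' → L d

No remaining common prefixes — done.

Resulting grammar:
L → B L'
L' → B B
L' → L d
L → d
B → *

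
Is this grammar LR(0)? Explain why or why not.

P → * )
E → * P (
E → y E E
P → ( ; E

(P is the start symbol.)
Yes, the grammar is LR(0)

A grammar is LR(0) if no state in the canonical LR(0) collection has:
  - both a shift item (dot before a terminal) and a complete item (shift-reduce conflict), or
  - two or more complete items (reduce-reduce conflict; the accept item [P' → P .] counts as a complete item here).

Augment with P' → P and build the canonical LR(0) collection (I0 = CLOSURE({[P' → . P]}), then GOTO on every symbol after a dot until no new states appear). It has 13 states:
  I0: { [P → . ( ; E], [P → . * )], [P' → . P] }  — shift
  I1: { [P → ( . ; E] }  — shift
  I2: { [P → * . )] }  — shift
  I3: { [P' → P .] }  — accept
  I4: { [P → * ) .] }  — reduce
  I5: { [E → . * P (], [E → . y E E], [P → ( ; . E] }  — shift
  I6: { [E → * . P (], [P → . ( ; E], [P → . * )] }  — shift
  I7: { [P → ( ; E .] }  — reduce
  I8: { [E → . * P (], [E → . y E E], [E → y . E E] }  — shift
  I9: { [E → . * P (], [E → . y E E], [E → y E . E] }  — shift
  I10: { [E → y E E .] }  — reduce
  I11: { [E → * P . (] }  — shift
  I12: { [E → * P ( .] }  — reduce

Every state is either a pure shift/goto state or contains exactly one complete item and nothing to shift — no conflicts. The grammar is LR(0).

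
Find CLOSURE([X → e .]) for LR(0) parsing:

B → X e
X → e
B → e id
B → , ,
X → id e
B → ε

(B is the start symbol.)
To compute CLOSURE, for each item [A → α.Bβ] where B is a non-terminal, add [B → .γ] for all productions B → γ; repeat for the newly added items until nothing changes.

Start with: [X → e .]
The dot is at the end, so nothing is added.

CLOSURE = { [X → e .] }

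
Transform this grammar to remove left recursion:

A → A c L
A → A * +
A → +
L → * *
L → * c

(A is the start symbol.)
A is directly left-recursive. The standard transformation for
  A → A α₁ | ... | A α_m | β₁ | ... | β_n
is
  A  → β₁ A' | ... | β_n A'
  A' → α₁ A' | ... | α_m A' | ε

A → + becomes A → + A'
A → A c L becomes A' → c L A'
A → A * + becomes A' → * + A'
Add A' → ε

Productions for other non-terminals are unchanged:
  L → * *
  L → * c

Resulting grammar:
A → + A'
A' → c L A'
A' → * + A'
A' → ε
L → * *
L → * c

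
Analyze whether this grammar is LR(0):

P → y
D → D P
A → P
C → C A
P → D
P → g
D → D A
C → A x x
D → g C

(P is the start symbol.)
Augment with P' → P and build the canonical LR(0) collection (I0 = CLOSURE({[P' → . P]}), then GOTO on every symbol after a dot until no new states appear). It has 13 states:
  I0: { [D → . D A], [D → . D P], [D → . g C], [P → . D], [P → . g], [P → . y], [P' → . P] }  — shift
  I1: { [A → . P], [D → . D A], [D → . D P], [D → . g C], [D → D . A], [D → D . P], [P → . D], [P → . g], [P → . y], [P → D .] }  — shift, reduce
  I2: { [P' → P .] }  — accept
  I3: { [A → . P], [C → . A x x], [C → . C A], [D → . D A], [D → . D P], [D → . g C], [D → g . C], [P → . D], [P → . g], [P → . y], [P → g .] }  — shift, reduce
  I4: { [P → y .] }  — reduce
  I5: { [C → A . x x] }  — shift
  I6: { [A → . P], [C → C . A], [D → . D A], [D → . D P], [D → . g C], [D → g C .], [P → . D], [P → . g], [P → . y] }  — shift, reduce
  I7: { [A → P .] }  — reduce
  I8: { [C → C A .] }  — reduce
  I9: { [C → A x . x] }  — shift
  I10: { [C → A x x .] }  — reduce
  I11: { [D → D A .] }  — reduce
  I12: { [A → P .], [D → D P .] }  — 2 reduces

Conflict in state I1:
  Shift-reduce conflict between [P → D .] and [D → . g C]
So the grammar is NOT LR(0).

Answer: No. Shift-reduce conflict between [P → D .] and [D → . g C]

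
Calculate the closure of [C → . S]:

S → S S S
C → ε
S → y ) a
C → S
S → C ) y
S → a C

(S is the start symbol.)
To compute CLOSURE, for each item [A → α.Bβ] where B is a non-terminal, add [B → .γ] for all productions B → γ; repeat for the newly added items until nothing changes.

Start with: [C → . S]
  [C → . S] has the dot before S: add [S → . S S S], [S → . y ) a], [S → . C ) y], [S → . a C]
  [S → . C ) y] has the dot before C: add [C → .]
No further items can be added.

CLOSURE = { [C → . S], [C → .], [S → . C ) y], [S → . S S S], [S → . a C], [S → . y ) a] }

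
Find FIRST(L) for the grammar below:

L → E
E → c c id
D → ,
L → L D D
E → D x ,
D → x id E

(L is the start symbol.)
To compute FIRST(L), examine every production with L on the left-hand side, reading each right-hand side left to right until a non-nullable symbol is reached.

FIRST sets of the other non-terminals involved (by the same procedure, iterated to a fixed point):
  FIRST(E) = { ',', 'c', 'x' }

From L → E:
  - E is a non-terminal: add FIRST(E) \ {ε} = { ',', 'c', 'x' }
    E is not nullable, so stop
From L → L D D:
  - L is the symbol being defined: contributes nothing new
    L is not nullable, so stop

Collecting: FIRST(L) = { ',', 'c', 'x' }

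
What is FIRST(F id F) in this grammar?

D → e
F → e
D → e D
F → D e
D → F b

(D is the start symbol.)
{ 'e' }

FIRST sets of the non-terminals involved (from the grammar, by fixed-point iteration):
  FIRST(F) = { 'e' }

To compute FIRST(F id F), process the symbols left to right:
Symbol F is a non-terminal. Add FIRST(F) \ {ε} = { 'e' }
F is not nullable (ε ∉ FIRST(F)), so stop here.
FIRST(F id F) = { 'e' }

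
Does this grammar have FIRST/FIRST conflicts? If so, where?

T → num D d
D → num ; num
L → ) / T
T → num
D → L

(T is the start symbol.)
Yes. T → num D d / T → num on { 'num' }

A FIRST/FIRST conflict occurs when two productions N → α and N → β for the same non-terminal have FIRST(α) ∩ FIRST(β) ≠ ∅ (with ε ∈ FIRST of a nullable right-hand side, so two nullable alternatives also conflict).

FIRST sets of the non-terminals at (or reachable through a nullable prefix from) the front of some alternative:
  FIRST(L) = { ')' }

Productions for T:
  T → num D d: FIRST = { 'num' }
  T → num: FIRST = { 'num' }
Productions for D:
  D → num ; num: FIRST = { 'num' }
  D → L: FIRST = { ')' }
L has only one production, so no FIRST/FIRST conflict is possible there.

Conflict for T: T → num D d and T → num
  Overlap: { 'num' }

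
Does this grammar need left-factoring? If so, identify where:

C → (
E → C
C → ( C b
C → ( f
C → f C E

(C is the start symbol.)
Left-factoring is needed when two productions for the same non-terminal
share a common prefix on the right-hand side.

Productions for C:
  C → (
  C → ( C b
  C → ( f
  C → f C E

Found common prefix '(' in productions for C

Answer: Yes, C has productions with common prefix '('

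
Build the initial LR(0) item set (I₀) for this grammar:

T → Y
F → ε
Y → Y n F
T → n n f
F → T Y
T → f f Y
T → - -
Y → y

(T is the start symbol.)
First, augment the grammar with T' → T
I₀ = CLOSURE({ [T' → . T] }):
  [T' → . T] has the dot before T: add [T → . Y], [T → . n n f], [T → . f f Y], [T → . - -]
  [T → . Y] has the dot before Y: add [Y → . Y n F], [Y → . y]
No further items can be added.

I₀ = { [T → . - -], [T → . Y], [T → . f f Y], [T → . n n f], [T' → . T], [Y → . Y n F], [Y → . y] }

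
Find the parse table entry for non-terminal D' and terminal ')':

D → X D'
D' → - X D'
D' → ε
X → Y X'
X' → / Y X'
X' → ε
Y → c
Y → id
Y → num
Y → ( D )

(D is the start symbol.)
D' → ε

To find M[D', ')'], we find productions for D' where ')' is in the predict set (PREDICT(N → α) = (FIRST(α) \ {ε}) ∪ (FOLLOW(N) if α ⇒* ε)).

Relevant sets:
  FOLLOW(D') = { $, ')' }

D' → - X D': PREDICT = { '-' }
D' → ε: PREDICT = { $, ')' }
  ')' is in predict set, so this production goes in M[D', ')']

M[D', ')'] = D' → ε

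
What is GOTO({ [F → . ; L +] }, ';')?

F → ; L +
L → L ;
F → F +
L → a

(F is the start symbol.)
{ [F → ; . L +], [L → . L ;], [L → . a] }

GOTO(I, ';') = CLOSURE({ [A → αX.β] : [A → α.Xβ] ∈ I, X = ';' })

Items with dot before ';', with the dot advanced:
  [F → . ; L +] → [F → ; . L +]
Closure of the advanced items:
  [F → ; . L +] has the dot before L: add [L → . L ;], [L → . a]

GOTO = { [F → ; . L +], [L → . L ;], [L → . a] }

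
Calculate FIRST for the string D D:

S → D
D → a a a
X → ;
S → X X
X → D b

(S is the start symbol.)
{ 'a' }

FIRST sets of the non-terminals involved (from the grammar, by fixed-point iteration):
  FIRST(D) = { 'a' }

To compute FIRST(D D), process the symbols left to right:
Symbol D is a non-terminal. Add FIRST(D) \ {ε} = { 'a' }
D is not nullable (ε ∉ FIRST(D)), so stop here.
FIRST(D D) = { 'a' }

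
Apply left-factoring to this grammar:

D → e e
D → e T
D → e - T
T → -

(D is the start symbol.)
D → e D'
D' → e
D' → T
D' → - T
T → -

Left-factoring transforms A → αβ₁ | αβ₂ into A → αA' and A' → β₁ | β₂
(α is the longest common prefix among the alternatives). Repeat until
no nonterminal has two alternatives with a common prefix.

Round 1: D has alternatives sharing prefix 'e'. Introduce D': D → e D'
  Add: D' → e
  Add: D' → T
  Add: D' → - T

No remaining common prefixes — done.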